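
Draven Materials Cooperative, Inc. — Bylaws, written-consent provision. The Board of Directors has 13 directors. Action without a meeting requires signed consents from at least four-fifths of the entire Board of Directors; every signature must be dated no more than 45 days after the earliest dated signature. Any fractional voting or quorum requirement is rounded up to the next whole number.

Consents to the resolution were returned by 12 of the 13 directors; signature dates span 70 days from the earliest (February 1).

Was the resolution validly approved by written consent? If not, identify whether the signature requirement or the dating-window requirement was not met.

Not effective — dating-window requirement not satisfied.

Signatures required: at least four-fifths of 13 — 4/5 of 13 = 10.40, rounded up to 11, so 11 needed; 12 signed. Sufficient.
Dating window: the latest signature is 70 days after the earliest; the limit is 45 days. Outside the window.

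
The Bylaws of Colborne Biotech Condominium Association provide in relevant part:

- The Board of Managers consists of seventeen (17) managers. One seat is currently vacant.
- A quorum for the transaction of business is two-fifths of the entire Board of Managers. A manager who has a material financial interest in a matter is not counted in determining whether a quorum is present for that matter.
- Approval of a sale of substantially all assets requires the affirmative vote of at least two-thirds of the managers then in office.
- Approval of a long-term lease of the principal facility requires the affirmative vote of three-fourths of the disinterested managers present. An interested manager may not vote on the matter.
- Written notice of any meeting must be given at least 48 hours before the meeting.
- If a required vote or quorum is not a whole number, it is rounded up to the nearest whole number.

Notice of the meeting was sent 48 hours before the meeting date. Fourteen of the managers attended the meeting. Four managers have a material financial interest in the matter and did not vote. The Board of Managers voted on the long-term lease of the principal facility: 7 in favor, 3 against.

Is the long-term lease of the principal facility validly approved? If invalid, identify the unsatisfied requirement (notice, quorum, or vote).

Invalid — vote requirement not satisfied.

Notice: 48 hours given; 48 required (48 ≥ 48). Satisfied.
Quorum: 14 present, but the 4 interested managers do not count, leaving 10. Quorum is 7. Satisfied.
Vote: the long-term lease of the principal facility requires three-fourths of the disinterested managers present (14 − 4 = 10). 3/4 of 10 = 7.50, rounded up to 8, so 8 affirmative votes are needed; 7 voted in favor. Not satisfied.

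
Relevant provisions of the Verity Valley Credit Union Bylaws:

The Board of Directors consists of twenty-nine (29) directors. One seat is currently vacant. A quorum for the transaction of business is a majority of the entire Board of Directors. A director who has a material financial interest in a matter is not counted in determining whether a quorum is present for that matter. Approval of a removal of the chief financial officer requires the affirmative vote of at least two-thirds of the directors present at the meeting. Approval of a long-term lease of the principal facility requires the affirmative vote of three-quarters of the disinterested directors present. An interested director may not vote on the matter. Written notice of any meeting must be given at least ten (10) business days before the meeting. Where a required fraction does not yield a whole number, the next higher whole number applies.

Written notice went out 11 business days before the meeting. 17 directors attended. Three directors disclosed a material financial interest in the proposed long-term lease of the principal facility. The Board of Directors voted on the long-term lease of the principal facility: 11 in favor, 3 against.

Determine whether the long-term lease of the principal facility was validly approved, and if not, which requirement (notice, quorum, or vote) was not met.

Invalid — quorum requirement not satisfied.

Notice: 11 business days given; 10 required (11 ≥ 10). Satisfied.
Quorum: 17 present, but the 3 interested directors do not count, leaving 14. Quorum is 15. Not satisfied.
Vote: the long-term lease of the principal facility requires three-fourths of the disinterested directors present (17 − 3 = 14). 3/4 of 14 = 10.50, rounded up to 11, so 11 affirmative votes are needed; 11 voted in favor. Satisfied. (Moot — without a quorum no business can be validly transacted.)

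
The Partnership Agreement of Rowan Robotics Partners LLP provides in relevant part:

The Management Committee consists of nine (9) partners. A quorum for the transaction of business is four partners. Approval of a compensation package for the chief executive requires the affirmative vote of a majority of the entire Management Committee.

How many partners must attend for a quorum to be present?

The quorum is fixed at 4.

4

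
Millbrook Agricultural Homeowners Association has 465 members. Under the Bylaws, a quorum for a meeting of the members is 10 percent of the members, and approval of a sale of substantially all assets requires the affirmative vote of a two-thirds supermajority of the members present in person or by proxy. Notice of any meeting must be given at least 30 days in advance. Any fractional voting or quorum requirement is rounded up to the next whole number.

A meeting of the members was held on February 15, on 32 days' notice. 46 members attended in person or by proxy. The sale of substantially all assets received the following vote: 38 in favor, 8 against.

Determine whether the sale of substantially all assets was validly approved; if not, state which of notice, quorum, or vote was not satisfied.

Notice: 32 days given; 30 required. Satisfied.
Quorum: 10% of 465 = 46.50, rounded up to 47; 46 present. Not satisfied.
Vote: requires two-thirds of those present (46); 2/3 of 46 = 30.67, rounded up to 31, so 31 needed; 38 in favor. Satisfied.

Invalid — quorum requirement not satisfied.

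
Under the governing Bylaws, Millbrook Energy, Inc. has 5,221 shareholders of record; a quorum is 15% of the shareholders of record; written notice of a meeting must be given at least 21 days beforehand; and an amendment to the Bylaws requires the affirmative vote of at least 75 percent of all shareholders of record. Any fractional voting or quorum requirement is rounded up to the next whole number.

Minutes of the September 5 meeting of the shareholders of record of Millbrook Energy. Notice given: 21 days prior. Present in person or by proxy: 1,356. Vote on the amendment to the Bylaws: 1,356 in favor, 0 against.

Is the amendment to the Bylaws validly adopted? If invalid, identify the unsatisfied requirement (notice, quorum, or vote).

Invalid — vote requirement not satisfied.

Notice: 21 days given; 21 required. Satisfied.
Quorum: 15% of 5,221 = 783.15, rounded up to 784; 1,356 present. Satisfied.
Vote: requires three-fourths of all shareholders of record (5,221); 3/4 of 5221 = 3915.75, rounded up to 3916, so 3,916 needed; 1,356 in favor. Not satisfied.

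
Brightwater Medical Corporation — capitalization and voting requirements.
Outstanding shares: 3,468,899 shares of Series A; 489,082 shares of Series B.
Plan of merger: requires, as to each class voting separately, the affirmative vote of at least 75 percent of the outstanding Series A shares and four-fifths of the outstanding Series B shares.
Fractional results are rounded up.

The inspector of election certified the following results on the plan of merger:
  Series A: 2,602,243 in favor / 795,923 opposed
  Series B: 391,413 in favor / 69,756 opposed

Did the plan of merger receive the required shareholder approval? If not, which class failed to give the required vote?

Approved — every class gave the required vote.

Series A: 3/4 of 3468899 = 2601674.25, rounded up to 2601675; 2,601,675 required, 2,602,243 in favor — approved.
Series B: 4/5 of 489082 = 391265.60, rounded up to 391266; 391,266 required, 391,413 in favor — approved.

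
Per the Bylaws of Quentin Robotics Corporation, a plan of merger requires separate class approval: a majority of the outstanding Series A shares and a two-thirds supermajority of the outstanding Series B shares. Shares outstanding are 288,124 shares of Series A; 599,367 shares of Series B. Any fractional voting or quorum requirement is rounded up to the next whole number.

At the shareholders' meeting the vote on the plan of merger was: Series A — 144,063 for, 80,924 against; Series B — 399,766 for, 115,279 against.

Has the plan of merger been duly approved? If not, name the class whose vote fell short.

Approved — every class gave the required vote.

Series A: a majority of 288124 is 144063; 144,063 required, 144,063 in favor — approved.
Series B: 2/3 of 599367 = 399578; 399,578 required, 399,766 in favor — approved.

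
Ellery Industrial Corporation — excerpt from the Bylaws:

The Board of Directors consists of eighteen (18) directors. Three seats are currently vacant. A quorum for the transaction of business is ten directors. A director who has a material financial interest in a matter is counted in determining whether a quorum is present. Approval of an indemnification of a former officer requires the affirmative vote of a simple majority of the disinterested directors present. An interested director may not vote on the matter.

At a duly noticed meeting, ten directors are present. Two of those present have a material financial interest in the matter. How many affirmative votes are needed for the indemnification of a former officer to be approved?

5

The indemnification of a former officer requires a majority of the disinterested directors present (10 − 2 = 8).
A majority of 8 is 5.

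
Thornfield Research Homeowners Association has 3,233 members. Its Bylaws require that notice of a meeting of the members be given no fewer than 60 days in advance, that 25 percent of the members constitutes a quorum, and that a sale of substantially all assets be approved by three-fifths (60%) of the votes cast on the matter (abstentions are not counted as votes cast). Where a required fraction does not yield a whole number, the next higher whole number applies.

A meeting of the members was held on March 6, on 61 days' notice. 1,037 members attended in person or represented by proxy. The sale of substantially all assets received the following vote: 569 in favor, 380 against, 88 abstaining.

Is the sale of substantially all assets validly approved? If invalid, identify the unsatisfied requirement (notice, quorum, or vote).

Invalid — vote requirement not satisfied.

Notice: 61 days given; 60 required. Satisfied.
Quorum: 25% of 3,233 = 808.25, rounded up to 809; 1,037 present. Satisfied.
Vote: requires three-fifths of the votes cast (1,037 − 88 abstaining = 949); 3/5 of 949 = 569.40, rounded up to 570, so 570 needed; 569 in favor. Not satisfied.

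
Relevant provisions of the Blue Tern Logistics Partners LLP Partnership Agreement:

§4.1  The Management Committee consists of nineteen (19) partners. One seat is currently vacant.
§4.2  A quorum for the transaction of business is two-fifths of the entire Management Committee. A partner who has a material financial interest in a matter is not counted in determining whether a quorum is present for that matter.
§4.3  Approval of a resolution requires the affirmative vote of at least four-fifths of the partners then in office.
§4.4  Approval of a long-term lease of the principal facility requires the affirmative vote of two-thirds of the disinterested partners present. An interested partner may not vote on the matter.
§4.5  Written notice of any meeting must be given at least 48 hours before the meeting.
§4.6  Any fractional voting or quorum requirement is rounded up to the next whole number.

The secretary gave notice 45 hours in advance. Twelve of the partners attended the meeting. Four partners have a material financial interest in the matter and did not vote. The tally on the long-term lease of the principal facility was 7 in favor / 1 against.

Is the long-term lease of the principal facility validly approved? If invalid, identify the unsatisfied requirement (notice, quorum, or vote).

Notice: 45 hours given; 48 required (45 < 48). Not satisfied.
Quorum: 12 present, but the 4 interested partners do not count, leaving 8. Quorum is 8. Satisfied.
Vote: the long-term lease of the principal facility requires two-thirds of the disinterested partners present (12 − 4 = 8). 2/3 of 8 = 5.33, rounded up to 6, so 6 affirmative votes are needed; 7 voted in favor. Satisfied.

Invalid — notice requirement not satisfied.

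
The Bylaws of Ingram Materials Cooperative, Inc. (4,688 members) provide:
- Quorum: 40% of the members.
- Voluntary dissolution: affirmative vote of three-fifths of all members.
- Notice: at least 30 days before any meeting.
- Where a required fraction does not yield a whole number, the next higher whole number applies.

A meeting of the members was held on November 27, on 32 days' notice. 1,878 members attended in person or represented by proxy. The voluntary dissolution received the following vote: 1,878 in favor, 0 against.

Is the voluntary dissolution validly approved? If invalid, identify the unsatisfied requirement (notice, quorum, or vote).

Invalid — vote requirement not satisfied.

Notice: 32 days given; 30 required. Satisfied.
Quorum: 40% of 4,688 = 1,875.20, rounded up to 1,876; 1,878 present. Satisfied.
Vote: requires three-fifths of all members (4,688); 3/5 of 4688 = 2812.80, rounded up to 2813, so 2,813 needed; 1,878 in favor. Not satisfied.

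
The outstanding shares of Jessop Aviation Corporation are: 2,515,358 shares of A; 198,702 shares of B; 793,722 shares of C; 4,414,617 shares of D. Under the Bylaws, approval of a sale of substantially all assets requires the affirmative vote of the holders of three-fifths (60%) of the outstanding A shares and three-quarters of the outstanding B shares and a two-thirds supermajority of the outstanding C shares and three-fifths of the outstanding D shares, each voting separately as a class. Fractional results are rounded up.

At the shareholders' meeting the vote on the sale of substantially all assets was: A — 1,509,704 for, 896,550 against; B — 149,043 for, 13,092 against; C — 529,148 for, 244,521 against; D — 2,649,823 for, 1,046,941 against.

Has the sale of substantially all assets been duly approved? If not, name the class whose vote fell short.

Approved — every class gave the required vote.

A: 3/5 of 2515358 = 1509214.80, rounded up to 1509215; 1,509,215 required, 1,509,704 in favor — approved.
B: 3/4 of 198702 = 149026.50, rounded up to 149027; 149,027 required, 149,043 in favor — approved.
C: 2/3 of 793722 = 529148; 529,148 required, 529,148 in favor — approved.
D: 3/5 of 4414617 = 2648770.20, rounded up to 2648771; 2,648,771 required, 2,649,823 in favor — approved.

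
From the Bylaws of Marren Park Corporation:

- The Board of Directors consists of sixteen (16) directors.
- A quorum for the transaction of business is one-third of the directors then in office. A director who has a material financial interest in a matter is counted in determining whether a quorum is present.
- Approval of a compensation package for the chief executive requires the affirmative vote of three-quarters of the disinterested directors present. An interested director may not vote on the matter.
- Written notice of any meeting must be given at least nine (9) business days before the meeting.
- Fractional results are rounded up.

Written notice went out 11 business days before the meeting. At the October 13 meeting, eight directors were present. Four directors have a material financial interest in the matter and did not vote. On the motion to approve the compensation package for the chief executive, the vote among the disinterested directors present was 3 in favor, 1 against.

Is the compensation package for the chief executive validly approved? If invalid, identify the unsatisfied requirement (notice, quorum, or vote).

Notice: 11 business days given; 9 required (11 ≥ 9). Satisfied.
Quorum: 8 present (interested directors count toward quorum); quorum is 6. Satisfied.
Vote: the compensation package for the chief executive requires three-fourths of the disinterested directors present (8 − 4 = 4). 3/4 of 4 = 3, so 3 affirmative votes are needed; 3 voted in favor. Satisfied.

Valid — all requirements satisfied.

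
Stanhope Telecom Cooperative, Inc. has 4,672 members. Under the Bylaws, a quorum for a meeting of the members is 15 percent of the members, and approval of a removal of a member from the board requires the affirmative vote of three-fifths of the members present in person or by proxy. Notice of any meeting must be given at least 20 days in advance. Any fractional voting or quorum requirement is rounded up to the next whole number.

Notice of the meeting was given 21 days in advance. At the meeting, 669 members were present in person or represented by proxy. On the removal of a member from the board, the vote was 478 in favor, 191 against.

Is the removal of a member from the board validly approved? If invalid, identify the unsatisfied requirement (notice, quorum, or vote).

Invalid — quorum requirement not satisfied.

Notice: 21 days given; 20 required. Satisfied.
Quorum: 15% of 4,672 = 700.80, rounded up to 701; 669 present. Not satisfied.
Vote: requires three-fifths of those present (669); 3/5 of 669 = 401.40, rounded up to 402, so 402 needed; 478 in favor. Satisfied.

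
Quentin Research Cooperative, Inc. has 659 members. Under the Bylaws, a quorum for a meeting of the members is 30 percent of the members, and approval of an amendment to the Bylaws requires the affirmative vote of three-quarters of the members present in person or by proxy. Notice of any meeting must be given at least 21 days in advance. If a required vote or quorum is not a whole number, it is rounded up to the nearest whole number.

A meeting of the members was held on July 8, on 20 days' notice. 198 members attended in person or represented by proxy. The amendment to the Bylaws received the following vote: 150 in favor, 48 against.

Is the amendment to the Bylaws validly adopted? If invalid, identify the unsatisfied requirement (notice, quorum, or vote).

Invalid — notice requirement not satisfied.

Notice: 20 days given; 21 required. Not satisfied.
Quorum: 30% of 659 = 197.70, rounded up to 198; 198 present. Satisfied.
Vote: requires three-fourths of those present (198); 3/4 of 198 = 148.50, rounded up to 149, so 149 needed; 150 in favor. Satisfied.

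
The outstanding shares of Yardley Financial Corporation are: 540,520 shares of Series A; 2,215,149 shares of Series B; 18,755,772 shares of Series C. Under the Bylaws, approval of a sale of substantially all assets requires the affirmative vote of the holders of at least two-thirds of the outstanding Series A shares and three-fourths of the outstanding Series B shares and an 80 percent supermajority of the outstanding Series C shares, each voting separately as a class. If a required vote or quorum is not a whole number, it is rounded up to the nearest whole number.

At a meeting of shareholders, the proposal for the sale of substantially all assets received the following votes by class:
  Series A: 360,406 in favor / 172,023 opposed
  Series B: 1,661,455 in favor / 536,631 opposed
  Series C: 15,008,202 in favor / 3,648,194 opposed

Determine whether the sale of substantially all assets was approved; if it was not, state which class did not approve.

Series A: 2/3 of 540520 = 360346.67, rounded up to 360347; 360,347 required, 360,406 in favor — approved.
Series B: 3/4 of 2215149 = 1661361.75, rounded up to 1661362; 1,661,362 required, 1,661,455 in favor — approved.
Series C: 4/5 of 18755772 = 15004617.60, rounded up to 15004618; 15,004,618 required, 15,008,202 in favor — approved.

Approved — every class gave the required vote.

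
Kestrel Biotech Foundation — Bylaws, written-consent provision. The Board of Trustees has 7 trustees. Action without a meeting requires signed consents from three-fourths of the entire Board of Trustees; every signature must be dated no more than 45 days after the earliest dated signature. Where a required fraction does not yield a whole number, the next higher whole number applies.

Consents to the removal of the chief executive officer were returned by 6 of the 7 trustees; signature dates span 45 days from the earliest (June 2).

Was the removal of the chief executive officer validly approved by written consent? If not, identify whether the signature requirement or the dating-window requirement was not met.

Signatures required: three-fourths of 7 — 3/4 of 7 = 5.25, rounded up to 6, so 6 needed; 6 signed. Sufficient.
Dating window: the latest signature is 45 days after the earliest; the limit is 45 days. Within the window.

Effective — both the signature and dating-window requirements are satisfied.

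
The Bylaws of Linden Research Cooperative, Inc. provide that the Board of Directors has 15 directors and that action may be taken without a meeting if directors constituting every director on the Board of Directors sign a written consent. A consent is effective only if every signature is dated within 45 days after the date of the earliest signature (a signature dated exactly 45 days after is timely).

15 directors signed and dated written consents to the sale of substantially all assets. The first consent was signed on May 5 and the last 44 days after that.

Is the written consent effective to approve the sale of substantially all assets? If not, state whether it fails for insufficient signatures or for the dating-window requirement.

Signatures required: the unanimous vote of 15 — unanimous means all 15, so 15 needed; 15 signed. Sufficient.
Dating window: the latest signature is 44 days after the earliest; the limit is 45 days. Within the window.

Effective — both the signature and dating-window requirements are satisfied.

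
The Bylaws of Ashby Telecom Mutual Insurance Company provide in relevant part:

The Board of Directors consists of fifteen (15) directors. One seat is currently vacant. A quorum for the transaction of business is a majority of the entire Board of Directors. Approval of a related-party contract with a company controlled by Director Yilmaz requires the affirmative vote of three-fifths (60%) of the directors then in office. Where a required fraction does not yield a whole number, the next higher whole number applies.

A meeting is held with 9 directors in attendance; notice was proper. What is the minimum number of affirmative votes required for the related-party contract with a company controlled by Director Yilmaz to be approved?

9

The related-party contract with a company controlled by Director Yilmaz requires three-fifths of the directors then in office (14).
3/5 of 14 = 8.40, rounded up to 9.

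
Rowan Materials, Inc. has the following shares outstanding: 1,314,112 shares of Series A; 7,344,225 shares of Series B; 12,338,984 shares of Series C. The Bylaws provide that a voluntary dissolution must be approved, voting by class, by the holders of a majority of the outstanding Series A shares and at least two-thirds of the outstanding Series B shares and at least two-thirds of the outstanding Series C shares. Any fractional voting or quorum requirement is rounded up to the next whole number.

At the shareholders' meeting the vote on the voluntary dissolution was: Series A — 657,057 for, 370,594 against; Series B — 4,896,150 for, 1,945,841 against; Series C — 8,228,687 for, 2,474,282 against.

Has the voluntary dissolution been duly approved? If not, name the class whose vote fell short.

Series A: a majority of 1314112 is 657057; 657,057 required, 657,057 in favor — approved.
Series B: 2/3 of 7344225 = 4896150; 4,896,150 required, 4,896,150 in favor — approved.
Series C: 2/3 of 12338984 = 8225989.33, rounded up to 8225990; 8,225,990 required, 8,228,687 in favor — approved.

Approved — every class gave the required vote.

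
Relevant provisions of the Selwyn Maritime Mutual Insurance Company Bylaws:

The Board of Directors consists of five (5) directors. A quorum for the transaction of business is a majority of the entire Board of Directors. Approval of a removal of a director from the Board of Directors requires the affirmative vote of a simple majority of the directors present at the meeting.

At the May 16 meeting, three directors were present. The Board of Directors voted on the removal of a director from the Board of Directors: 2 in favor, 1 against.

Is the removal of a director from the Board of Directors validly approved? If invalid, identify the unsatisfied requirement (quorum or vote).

Valid — all requirements satisfied.

Quorum: 3 present; quorum is 3. Satisfied.
Vote: the removal of a director from the Board of Directors requires a majority of the directors present (3). A majority of 3 is 2, so 2 affirmative votes are needed; 2 voted in favor. Satisfied.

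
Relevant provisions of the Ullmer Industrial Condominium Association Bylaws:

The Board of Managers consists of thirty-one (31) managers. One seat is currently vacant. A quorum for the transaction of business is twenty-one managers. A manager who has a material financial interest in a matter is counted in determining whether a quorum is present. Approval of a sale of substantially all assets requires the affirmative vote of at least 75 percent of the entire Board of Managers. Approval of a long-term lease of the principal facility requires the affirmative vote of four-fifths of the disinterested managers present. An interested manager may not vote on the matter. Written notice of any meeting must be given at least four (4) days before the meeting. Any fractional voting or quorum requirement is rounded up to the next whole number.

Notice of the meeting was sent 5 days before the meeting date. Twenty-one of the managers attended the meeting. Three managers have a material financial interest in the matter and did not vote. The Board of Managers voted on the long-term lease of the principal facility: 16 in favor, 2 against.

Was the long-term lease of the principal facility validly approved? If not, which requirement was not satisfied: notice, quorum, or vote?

Notice: 5 days given; 4 required (5 ≥ 4). Satisfied.
Quorum: 21 present (interested managers count toward quorum); quorum is 21. Satisfied.
Vote: the long-term lease of the principal facility requires four-fifths of the disinterested managers present (21 − 3 = 18). 4/5 of 18 = 14.40, rounded up to 15, so 15 affirmative votes are needed; 16 voted in favor. Satisfied.

Valid — all requirements satisfied.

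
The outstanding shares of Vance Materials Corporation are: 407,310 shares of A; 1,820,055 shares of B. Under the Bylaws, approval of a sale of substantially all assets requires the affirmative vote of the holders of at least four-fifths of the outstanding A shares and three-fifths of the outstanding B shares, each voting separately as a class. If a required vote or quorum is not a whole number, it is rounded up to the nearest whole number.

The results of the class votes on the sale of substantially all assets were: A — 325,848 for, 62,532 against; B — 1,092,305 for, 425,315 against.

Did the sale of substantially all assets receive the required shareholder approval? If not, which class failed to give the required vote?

A: 4/5 of 407310 = 325848; 325,848 required, 325,848 in favor — approved.
B: 3/5 of 1820055 = 1092033; 1,092,033 required, 1,092,305 in favor — approved.

Approved — every class gave the required vote.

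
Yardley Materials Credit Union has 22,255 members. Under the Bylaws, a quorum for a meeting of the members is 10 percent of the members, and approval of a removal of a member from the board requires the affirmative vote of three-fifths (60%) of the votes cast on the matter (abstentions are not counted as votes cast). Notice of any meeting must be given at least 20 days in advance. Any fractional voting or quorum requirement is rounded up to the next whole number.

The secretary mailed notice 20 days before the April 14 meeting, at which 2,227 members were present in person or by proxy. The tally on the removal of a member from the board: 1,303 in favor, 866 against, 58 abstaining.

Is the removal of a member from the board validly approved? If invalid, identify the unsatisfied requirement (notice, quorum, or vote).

Valid — all requirements satisfied.

Notice: 20 days given; 20 required. Satisfied.
Quorum: 10% of 22,255 = 2,225.50, rounded up to 2,226; 2,227 present. Satisfied.
Vote: requires three-fifths of the votes cast (2,227 − 58 abstaining = 2,169); 3/5 of 2169 = 1301.40, rounded up to 1302, so 1,302 needed; 1,303 in favor. Satisfied.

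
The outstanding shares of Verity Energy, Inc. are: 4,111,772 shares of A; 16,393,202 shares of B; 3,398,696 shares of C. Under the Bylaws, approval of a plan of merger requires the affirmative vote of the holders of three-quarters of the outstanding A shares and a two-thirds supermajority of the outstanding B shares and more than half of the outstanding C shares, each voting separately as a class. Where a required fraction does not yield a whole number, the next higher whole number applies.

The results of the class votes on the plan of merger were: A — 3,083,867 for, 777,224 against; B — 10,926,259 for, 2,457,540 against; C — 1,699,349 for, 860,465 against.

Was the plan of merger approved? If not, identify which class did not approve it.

Not approved — the B shares did not give the required vote.

A: 3/4 of 4111772 = 3083829; 3,083,829 required, 3,083,867 in favor — approved.
B: 2/3 of 16393202 = 10928801.33, rounded up to 10928802; 10,928,802 required, 10,926,259 in favor — not approved.
C: a majority of 3398696 is 1699349; 1,699,349 required, 1,699,349 in favor — approved.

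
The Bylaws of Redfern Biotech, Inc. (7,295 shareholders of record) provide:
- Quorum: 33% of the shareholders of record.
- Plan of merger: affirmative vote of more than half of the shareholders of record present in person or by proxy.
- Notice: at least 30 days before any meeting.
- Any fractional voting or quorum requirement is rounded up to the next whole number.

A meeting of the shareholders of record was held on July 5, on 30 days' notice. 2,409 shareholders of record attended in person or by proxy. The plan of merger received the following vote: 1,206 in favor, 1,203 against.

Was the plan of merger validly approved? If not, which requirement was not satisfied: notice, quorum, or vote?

Notice: 30 days given; 30 required. Satisfied.
Quorum: 33% of 7,295 = 2,407.35, rounded up to 2,408; 2,409 present. Satisfied.
Vote: requires a majority of those present (2,409); a majority of 2409 is 1205, so 1,205 needed; 1,206 in favor. Satisfied.

Valid — all requirements satisfied.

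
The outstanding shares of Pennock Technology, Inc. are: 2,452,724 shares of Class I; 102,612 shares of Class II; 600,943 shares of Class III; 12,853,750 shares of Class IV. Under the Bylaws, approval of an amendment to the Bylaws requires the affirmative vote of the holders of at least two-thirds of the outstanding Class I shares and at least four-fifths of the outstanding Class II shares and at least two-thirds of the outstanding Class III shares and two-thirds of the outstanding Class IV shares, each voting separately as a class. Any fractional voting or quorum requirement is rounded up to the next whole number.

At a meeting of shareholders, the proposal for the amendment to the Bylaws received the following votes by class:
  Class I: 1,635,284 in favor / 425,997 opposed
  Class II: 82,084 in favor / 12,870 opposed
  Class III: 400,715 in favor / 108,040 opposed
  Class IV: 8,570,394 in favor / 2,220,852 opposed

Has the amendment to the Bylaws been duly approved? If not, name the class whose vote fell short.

Not approved — the Class II shares did not give the required vote.

Class I: 2/3 of 2452724 = 1635149.33, rounded up to 1635150; 1,635,150 required, 1,635,284 in favor — approved.
Class II: 4/5 of 102612 = 82089.60, rounded up to 82090; 82,090 required, 82,084 in favor — not approved.
Class III: 2/3 of 600943 = 400628.67, rounded up to 400629; 400,629 required, 400,715 in favor — approved.
Class IV: 2/3 of 12853750 = 8569166.67, rounded up to 8569167; 8,569,167 required, 8,570,394 in favor — approved.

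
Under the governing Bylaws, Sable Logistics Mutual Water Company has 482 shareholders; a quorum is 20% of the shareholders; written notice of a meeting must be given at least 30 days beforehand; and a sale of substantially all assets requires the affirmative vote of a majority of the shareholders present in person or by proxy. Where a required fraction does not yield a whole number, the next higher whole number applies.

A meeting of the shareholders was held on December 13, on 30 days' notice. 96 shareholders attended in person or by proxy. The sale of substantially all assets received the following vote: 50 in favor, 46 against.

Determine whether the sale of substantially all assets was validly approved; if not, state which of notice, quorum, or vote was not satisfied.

Invalid — quorum requirement not satisfied.

Notice: 30 days given; 30 required. Satisfied.
Quorum: 20% of 482 = 96.40, rounded up to 97; 96 present. Not satisfied.
Vote: requires a majority of those present (96); a majority of 96 is 49, so 49 needed; 50 in favor. Satisfied.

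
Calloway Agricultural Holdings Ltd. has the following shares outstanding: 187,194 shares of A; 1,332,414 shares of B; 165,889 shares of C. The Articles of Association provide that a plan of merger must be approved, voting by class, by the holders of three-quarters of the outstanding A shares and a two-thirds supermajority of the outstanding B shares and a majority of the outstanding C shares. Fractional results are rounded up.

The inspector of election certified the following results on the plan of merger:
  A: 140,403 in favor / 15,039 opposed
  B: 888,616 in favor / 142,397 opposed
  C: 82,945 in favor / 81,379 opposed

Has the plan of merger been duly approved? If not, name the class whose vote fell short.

A: 3/4 of 187194 = 140395.50, rounded up to 140396; 140,396 required, 140,403 in favor — approved.
B: 2/3 of 1332414 = 888276; 888,276 required, 888,616 in favor — approved.
C: a majority of 165889 is 82945; 82,945 required, 82,945 in favor — approved.

Approved — every class gave the required vote.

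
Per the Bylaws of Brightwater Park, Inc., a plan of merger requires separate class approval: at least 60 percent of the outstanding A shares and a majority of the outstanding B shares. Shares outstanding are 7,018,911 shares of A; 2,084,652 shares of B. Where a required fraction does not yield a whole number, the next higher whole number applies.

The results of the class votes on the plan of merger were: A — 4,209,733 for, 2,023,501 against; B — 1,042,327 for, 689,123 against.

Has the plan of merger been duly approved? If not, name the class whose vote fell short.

Not approved — the A shares did not give the required vote.

A: 3/5 of 7018911 = 4211346.60, rounded up to 4211347; 4,211,347 required, 4,209,733 in favor — not approved.
B: a majority of 2084652 is 1042327; 1,042,327 required, 1,042,327 in favor — approved.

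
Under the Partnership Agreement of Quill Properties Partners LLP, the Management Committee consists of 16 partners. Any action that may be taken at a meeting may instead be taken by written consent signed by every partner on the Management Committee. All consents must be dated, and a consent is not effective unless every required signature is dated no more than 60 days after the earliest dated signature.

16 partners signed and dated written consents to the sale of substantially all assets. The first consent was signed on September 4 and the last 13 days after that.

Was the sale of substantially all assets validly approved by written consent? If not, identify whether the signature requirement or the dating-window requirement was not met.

Effective — both the signature and dating-window requirements are satisfied.

Signatures required: all of 16 — unanimous means all 16, so 16 needed; 16 signed. Sufficient.
Dating window: the latest signature is 13 days after the earliest; the limit is 60 days. Within the window.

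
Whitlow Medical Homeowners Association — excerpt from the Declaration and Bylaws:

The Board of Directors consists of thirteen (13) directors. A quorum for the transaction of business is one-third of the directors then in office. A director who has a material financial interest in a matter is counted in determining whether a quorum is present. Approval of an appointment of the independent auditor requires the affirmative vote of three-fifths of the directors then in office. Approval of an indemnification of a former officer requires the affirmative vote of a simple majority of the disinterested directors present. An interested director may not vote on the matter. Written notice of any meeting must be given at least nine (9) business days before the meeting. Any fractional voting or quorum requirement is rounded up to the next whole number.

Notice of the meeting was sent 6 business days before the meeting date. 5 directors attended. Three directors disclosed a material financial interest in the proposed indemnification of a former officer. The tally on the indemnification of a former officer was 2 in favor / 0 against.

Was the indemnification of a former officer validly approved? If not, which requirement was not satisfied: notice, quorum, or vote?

Invalid — notice requirement not satisfied.

Notice: 6 business days given; 9 required (6 < 9). Not satisfied.
Quorum: 5 present (interested directors count toward quorum); quorum is 5. Satisfied.
Vote: the indemnification of a former officer requires a majority of the disinterested directors present (5 − 3 = 2). A majority of 2 is 2, so 2 affirmative votes are needed; 2 voted in favor. Satisfied.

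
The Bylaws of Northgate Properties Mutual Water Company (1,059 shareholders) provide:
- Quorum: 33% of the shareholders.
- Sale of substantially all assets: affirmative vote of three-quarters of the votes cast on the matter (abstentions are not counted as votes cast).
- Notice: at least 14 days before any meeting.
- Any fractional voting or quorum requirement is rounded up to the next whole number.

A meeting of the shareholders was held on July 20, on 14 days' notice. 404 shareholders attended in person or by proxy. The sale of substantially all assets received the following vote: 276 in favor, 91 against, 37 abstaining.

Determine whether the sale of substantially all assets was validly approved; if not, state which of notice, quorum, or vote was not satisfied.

Valid — all requirements satisfied.

Notice: 14 days given; 14 required. Satisfied.
Quorum: 33% of 1,059 = 349.47, rounded up to 350; 404 present. Satisfied.
Vote: requires three-fourths of the votes cast (404 − 37 abstaining = 367); 3/4 of 367 = 275.25, rounded up to 276, so 276 needed; 276 in favor. Satisfied.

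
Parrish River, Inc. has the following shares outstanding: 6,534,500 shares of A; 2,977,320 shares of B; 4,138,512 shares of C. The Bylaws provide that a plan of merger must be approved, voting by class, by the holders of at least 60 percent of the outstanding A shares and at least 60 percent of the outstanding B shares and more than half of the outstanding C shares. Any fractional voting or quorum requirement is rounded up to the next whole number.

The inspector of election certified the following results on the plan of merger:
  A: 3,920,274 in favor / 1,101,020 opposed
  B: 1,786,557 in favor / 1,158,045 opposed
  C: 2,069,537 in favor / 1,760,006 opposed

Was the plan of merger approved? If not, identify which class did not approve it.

Not approved — the A shares did not give the required vote.

A: 3/5 of 6534500 = 3920700; 3,920,700 required, 3,920,274 in favor — not approved.
B: 3/5 of 2977320 = 1786392; 1,786,392 required, 1,786,557 in favor — approved.
C: a majority of 4138512 is 2069257; 2,069,257 required, 2,069,537 in favor — approved.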